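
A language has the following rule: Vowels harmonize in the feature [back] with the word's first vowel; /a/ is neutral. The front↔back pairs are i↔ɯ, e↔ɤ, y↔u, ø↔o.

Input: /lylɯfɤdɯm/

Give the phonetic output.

[lylifedim]

/ɯ/ harmonizes with /y/ ([-back]) → [i]
/ɤ/ harmonizes with /y/ ([-back]) → [e]
/ɯ/ harmonizes with /y/ ([-back]) → [i]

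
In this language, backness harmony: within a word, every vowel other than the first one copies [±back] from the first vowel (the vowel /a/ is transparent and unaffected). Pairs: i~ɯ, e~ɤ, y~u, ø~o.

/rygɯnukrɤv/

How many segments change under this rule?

/ɯ/ harmonizes with /y/ ([-back]) → [i]
/u/ harmonizes with /y/ ([-back]) → [y]
/ɤ/ harmonizes with /y/ ([-back]) → [e]
3 segments change.

3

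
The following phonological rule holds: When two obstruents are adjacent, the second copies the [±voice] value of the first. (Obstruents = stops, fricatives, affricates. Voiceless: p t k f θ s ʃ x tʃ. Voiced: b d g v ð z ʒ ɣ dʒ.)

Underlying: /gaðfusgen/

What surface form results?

/f/ after /ð/ (voiced) → [v]
/g/ after /s/ (voiceless) → [k]

[gaðvusken]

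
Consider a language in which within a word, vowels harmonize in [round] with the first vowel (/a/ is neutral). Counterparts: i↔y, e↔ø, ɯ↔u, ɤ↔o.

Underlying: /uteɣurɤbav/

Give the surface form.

/e/ harmonizes with /u/ ([+round]) → [ø]
/ɤ/ harmonizes with /u/ ([+round]) → [o]

[utøɣurobav]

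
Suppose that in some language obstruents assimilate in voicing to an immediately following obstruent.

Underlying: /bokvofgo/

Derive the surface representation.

/k/ before /v/ (voiced) → [g]
/f/ before /g/ (voiced) → [v]

[bogvovgo]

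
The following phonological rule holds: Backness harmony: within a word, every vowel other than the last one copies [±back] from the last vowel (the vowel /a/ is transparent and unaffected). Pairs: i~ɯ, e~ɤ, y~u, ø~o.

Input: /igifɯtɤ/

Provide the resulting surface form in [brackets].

[ɯgɯfɯtɤ]

/i/ harmonizes with /ɤ/ ([+back]) → [ɯ]
/i/ harmonizes with /ɤ/ ([+back]) → [ɯ]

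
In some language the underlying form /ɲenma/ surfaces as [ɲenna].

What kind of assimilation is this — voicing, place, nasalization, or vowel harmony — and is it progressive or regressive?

/m/→[n].
Each target copies a feature from the preceding segment, so the direction is progressive.

place assimilation, progressive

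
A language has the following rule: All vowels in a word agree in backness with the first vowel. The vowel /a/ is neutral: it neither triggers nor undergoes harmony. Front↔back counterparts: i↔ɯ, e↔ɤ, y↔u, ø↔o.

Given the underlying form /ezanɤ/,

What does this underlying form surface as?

[ezane]

/ɤ/ harmonizes with /e/ ([-back]) → [e]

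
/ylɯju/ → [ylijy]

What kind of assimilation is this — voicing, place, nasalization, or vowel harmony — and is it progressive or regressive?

/ɯ/→[i] /u/→[y].
Vowels agree with the first vowel, so the harmony is progressive.

vowel harmony, progressive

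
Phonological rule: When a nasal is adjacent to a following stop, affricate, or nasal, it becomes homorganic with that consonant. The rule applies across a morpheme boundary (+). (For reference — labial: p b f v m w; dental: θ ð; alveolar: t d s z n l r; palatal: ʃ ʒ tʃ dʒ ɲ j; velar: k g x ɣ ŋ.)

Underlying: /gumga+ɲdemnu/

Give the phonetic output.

/m/ before /g/ (velar) → [ŋ]
/ɲ/ before /d/ (alveolar) → [n]
/m/ before /n/ (alveolar) → [n]

[guŋga+ndennu]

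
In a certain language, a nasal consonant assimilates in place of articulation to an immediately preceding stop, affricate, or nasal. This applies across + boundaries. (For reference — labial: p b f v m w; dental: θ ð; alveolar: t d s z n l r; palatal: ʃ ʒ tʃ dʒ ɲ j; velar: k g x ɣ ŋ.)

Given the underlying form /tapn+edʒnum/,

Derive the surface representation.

/n/ after /p/ (labial) → [m]
/n/ after /dʒ/ (palatal) → [ɲ]

[tapm+edʒɲum]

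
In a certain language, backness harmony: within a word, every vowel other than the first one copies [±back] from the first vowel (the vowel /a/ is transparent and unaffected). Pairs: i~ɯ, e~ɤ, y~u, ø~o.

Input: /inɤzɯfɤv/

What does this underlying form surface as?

/ɤ/ harmonizes with /i/ ([-back]) → [e]
/ɯ/ harmonizes with /i/ ([-back]) → [i]
/ɤ/ harmonizes with /i/ ([-back]) → [e]

[inezifev]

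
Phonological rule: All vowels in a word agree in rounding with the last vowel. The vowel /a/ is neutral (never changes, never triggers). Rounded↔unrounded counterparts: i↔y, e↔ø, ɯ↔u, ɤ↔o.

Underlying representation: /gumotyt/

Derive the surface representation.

[gumotyt]

no segment meets the rule's conditions; no change.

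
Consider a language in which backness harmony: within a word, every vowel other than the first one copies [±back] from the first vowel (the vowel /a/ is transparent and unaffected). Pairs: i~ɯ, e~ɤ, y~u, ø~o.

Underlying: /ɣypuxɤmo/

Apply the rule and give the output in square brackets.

/u/ harmonizes with /y/ ([-back]) → [y]
/ɤ/ harmonizes with /y/ ([-back]) → [e]
/o/ harmonizes with /y/ ([-back]) → [ø]

[ɣypyxemø]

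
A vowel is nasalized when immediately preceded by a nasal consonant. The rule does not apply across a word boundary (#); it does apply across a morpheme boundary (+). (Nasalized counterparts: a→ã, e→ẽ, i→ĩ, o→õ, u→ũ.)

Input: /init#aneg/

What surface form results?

/i/ after nasal /n/ → [ĩ]
/e/ after nasal /n/ → [ẽ]

[inĩt#anẽg]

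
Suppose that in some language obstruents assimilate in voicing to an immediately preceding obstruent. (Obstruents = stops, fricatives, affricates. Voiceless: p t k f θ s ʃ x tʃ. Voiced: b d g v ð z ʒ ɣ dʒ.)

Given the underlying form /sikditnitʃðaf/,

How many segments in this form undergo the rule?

2

/d/ after /k/ (voiceless) → [t]
/ð/ after /tʃ/ (voiceless) → [θ]
2 segments change.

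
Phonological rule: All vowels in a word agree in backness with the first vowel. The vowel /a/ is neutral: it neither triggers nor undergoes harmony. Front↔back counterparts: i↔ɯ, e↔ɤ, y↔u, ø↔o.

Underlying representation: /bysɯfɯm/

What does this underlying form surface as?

[bysifim]

/ɯ/ harmonizes with /y/ ([-back]) → [i]
/ɯ/ harmonizes with /y/ ([-back]) → [i]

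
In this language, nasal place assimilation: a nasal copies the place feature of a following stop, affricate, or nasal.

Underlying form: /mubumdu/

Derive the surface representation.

[mubundu]

/m/ before /d/ (alveolar) → [n]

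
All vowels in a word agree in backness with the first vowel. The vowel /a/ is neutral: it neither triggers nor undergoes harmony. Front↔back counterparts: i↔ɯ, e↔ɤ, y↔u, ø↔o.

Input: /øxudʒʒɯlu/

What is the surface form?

[øxydʒʒily]

/u/ harmonizes with /ø/ ([-back]) → [y]
/ɯ/ harmonizes with /ø/ ([-back]) → [i]
/u/ harmonizes with /ø/ ([-back]) → [y]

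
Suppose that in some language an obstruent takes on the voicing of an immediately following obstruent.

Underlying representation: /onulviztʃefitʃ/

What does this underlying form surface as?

/z/ before /tʃ/ (voiceless) → [s]

[onulvistʃefitʃ]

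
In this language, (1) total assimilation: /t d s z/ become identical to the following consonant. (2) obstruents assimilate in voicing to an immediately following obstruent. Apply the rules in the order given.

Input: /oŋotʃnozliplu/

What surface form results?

Rule 1: /z/ before /l/ → [l] (total assimilation)
After rule 1: oŋotʃnolliplu
Rule 2: no segment meets the rule's conditions; no change.

[oŋotʃnolliplu]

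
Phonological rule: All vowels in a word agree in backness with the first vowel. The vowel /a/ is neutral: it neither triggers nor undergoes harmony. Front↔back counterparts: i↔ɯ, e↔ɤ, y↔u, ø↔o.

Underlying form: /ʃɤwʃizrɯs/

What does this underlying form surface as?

/i/ harmonizes with /ɤ/ ([+back]) → [ɯ]

[ʃɤwʃɯzrɯs]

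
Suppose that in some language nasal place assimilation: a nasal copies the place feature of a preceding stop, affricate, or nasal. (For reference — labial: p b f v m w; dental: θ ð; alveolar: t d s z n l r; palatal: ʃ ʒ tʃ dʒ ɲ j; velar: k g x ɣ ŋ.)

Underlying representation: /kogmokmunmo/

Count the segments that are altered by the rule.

3

/m/ after /g/ (velar) → [ŋ]
/m/ after /k/ (velar) → [ŋ]
/m/ after /n/ (alveolar) → [n]
3 segments change.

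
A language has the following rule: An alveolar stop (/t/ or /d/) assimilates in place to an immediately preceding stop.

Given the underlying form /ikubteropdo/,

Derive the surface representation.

/t/ after /b/ (labial) → [p]
/d/ after /p/ (labial) → [b]

[ikubperopbo]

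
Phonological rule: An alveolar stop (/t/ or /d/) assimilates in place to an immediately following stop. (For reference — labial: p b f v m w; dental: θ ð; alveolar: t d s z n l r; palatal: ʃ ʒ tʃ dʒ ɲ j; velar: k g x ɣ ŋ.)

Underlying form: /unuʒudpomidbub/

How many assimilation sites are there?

/d/ before /p/ (labial) → [b]
/d/ before /b/ (labial) → [b]
2 segments change.

2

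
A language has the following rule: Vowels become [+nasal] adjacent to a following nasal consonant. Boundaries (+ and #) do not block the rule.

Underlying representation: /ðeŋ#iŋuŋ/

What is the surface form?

[ðẽŋ#ĩŋũŋ]

/e/ before nasal /ŋ/ → [ẽ]
/i/ before nasal /ŋ/ → [ĩ]
/u/ before nasal /ŋ/ → [ũ]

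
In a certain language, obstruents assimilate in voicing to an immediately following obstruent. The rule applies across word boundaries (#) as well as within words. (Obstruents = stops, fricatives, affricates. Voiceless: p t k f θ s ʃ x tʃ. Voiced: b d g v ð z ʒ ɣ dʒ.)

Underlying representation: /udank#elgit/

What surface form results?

no segment meets the rule's conditions; no change.

[udank#elgit]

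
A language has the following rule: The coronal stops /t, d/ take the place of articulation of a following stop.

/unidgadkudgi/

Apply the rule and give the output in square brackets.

[uniggagkuggi]

/d/ before /g/ (velar) → [g]
/d/ before /k/ (velar) → [g]
/d/ before /g/ (velar) → [g]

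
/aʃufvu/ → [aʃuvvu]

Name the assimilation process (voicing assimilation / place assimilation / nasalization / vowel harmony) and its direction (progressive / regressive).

/f/→[v].
Each target copies a feature from the following segment, so the direction is regressive.

voicing assimilation, regressive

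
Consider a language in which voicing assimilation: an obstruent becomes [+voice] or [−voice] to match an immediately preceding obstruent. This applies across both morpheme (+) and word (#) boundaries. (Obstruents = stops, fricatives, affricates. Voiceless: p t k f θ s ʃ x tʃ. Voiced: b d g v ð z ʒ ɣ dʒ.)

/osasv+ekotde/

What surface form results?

[osasf+ekotte]

/v/ after /s/ (voiceless) → [f]
/d/ after /t/ (voiceless) → [t]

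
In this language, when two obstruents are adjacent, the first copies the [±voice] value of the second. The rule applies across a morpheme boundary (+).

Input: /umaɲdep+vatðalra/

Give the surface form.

/p/ before /v/ (voiced) → [b]
/t/ before /ð/ (voiced) → [d]

[umaɲdeb+vadðalra]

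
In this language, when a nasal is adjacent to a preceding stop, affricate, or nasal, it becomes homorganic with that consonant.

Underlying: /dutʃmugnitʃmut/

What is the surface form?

[dutʃɲugŋitʃɲut]

/m/ after /tʃ/ (palatal) → [ɲ]
/n/ after /g/ (velar) → [ŋ]
/m/ after /tʃ/ (palatal) → [ɲ]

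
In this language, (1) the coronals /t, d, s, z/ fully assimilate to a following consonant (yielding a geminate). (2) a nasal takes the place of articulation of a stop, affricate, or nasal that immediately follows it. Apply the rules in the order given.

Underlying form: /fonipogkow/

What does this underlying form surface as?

[fonipogkow]

Rule 1: no segment meets the rule's conditions; no change.
After rule 1: fonipogkow
Rule 2: no segment meets the rule's conditions; no change.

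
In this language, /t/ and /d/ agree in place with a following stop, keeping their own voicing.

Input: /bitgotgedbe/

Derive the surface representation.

[bikgokgebbe]

/t/ before /g/ (velar) → [k]
/t/ before /g/ (velar) → [k]
/d/ before /b/ (labial) → [b]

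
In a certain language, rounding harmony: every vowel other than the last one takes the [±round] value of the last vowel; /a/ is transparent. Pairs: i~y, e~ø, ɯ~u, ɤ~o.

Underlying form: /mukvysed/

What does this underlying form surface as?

/u/ harmonizes with /e/ ([-round]) → [ɯ]
/y/ harmonizes with /e/ ([-round]) → [i]

[mɯkvised]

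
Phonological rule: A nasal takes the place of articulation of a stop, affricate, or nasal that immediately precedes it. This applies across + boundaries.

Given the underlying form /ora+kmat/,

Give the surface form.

[ora+kŋat]

/m/ after /k/ (velar) → [ŋ]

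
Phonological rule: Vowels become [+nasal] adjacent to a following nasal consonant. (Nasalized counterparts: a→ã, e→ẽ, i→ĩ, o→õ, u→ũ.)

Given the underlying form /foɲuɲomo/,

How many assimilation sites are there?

/o/ before nasal /ɲ/ → [õ]
/u/ before nasal /ɲ/ → [ũ]
/o/ before nasal /m/ → [õ]
3 segments change.

3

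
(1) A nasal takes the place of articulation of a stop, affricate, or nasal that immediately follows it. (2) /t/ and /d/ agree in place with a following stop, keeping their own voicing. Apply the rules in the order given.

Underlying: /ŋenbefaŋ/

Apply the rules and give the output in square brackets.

[ŋembefaŋ]

Rule 1: /n/ before /b/ (labial) → [m]
After rule 1: ŋembefaŋ
Rule 2: no segment meets the rule's conditions; no change.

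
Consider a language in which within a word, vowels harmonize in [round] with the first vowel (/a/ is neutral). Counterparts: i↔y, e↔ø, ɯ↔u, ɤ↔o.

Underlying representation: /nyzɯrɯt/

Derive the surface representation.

[nyzurut]

/ɯ/ harmonizes with /y/ ([+round]) → [u]
/ɯ/ harmonizes with /y/ ([+round]) → [u]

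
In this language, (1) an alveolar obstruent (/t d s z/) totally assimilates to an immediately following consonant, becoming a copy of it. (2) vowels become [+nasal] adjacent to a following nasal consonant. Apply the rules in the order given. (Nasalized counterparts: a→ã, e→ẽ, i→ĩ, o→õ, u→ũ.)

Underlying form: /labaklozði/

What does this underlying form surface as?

[labakloðði]

Rule 1: /z/ before /ð/ → [ð] (total assimilation)
After rule 1: labakloðði
Rule 2: no segment meets the rule's conditions; no change.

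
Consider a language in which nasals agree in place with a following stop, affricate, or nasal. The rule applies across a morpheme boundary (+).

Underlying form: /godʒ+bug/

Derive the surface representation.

no segment meets the rule's conditions; no change.

[godʒ+bug]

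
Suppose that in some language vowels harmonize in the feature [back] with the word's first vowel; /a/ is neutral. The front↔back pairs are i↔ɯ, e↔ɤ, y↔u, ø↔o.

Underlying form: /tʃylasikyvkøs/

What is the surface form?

no segment meets the rule's conditions; no change.

[tʃylasikyvkøs]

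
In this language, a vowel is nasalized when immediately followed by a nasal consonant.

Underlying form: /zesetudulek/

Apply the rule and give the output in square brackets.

no segment meets the rule's conditions; no change.

[zesetudulek]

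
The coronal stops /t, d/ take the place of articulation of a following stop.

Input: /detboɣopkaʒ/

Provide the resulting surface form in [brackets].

/t/ before /b/ (labial) → [p]

[depboɣopkaʒ]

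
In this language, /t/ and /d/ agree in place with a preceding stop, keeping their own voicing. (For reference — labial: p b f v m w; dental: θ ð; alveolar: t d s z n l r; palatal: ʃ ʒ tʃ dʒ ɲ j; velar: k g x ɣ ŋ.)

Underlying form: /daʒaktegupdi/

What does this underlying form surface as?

/t/ after /k/ (velar) → [k]
/d/ after /p/ (labial) → [b]

[daʒakkegupbi]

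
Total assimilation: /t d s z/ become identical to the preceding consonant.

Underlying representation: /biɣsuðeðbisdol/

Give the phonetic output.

[biɣɣuðeðbissol]

/s/ after /ɣ/ → [ɣ] (total assimilation)
/d/ after /s/ → [s] (total assimilation)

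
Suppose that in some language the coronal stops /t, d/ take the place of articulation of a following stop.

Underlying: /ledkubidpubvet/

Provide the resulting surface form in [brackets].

/d/ before /k/ (velar) → [g]
/d/ before /p/ (labial) → [b]

[legkubibpubvet]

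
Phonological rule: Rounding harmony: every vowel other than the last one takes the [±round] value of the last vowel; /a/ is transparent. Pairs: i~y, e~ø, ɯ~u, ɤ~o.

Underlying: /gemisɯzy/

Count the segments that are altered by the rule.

3

/e/ harmonizes with /y/ ([+round]) → [ø]
/i/ harmonizes with /y/ ([+round]) → [y]
/ɯ/ harmonizes with /y/ ([+round]) → [u]
3 segments change.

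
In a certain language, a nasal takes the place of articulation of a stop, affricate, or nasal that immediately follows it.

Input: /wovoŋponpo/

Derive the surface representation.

[wovompompo]

/ŋ/ before /p/ (labial) → [m]
/n/ before /p/ (labial) → [m]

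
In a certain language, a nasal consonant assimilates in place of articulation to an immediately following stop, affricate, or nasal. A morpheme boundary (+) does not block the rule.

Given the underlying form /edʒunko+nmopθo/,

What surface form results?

/n/ before /k/ (velar) → [ŋ]
/n/ before /m/ (labial) → [m]

[edʒuŋko+mmopθo]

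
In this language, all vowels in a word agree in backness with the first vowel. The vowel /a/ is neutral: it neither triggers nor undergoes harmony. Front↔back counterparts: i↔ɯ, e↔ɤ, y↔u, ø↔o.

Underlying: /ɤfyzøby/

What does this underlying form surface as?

[ɤfuzobu]

/y/ harmonizes with /ɤ/ ([+back]) → [u]
/ø/ harmonizes with /ɤ/ ([+back]) → [o]
/y/ harmonizes with /ɤ/ ([+back]) → [u]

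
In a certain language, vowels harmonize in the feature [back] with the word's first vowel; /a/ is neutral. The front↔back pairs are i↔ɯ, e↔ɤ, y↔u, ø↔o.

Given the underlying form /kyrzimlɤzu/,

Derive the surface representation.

[kyrzimlezy]

/ɤ/ harmonizes with /y/ ([-back]) → [e]
/u/ harmonizes with /y/ ([-back]) → [y]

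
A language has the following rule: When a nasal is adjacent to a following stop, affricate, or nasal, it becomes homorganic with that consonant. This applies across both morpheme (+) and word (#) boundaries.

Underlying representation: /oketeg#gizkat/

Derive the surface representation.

no segment meets the rule's conditions; no change.

[oketeg#gizkat]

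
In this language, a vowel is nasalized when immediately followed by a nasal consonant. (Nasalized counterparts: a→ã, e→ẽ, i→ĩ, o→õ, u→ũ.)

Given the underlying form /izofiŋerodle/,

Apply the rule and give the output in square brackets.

/i/ before nasal /ŋ/ → [ĩ]

[izofĩŋerodle]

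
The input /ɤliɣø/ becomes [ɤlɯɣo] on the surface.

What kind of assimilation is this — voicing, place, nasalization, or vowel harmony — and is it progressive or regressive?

vowel harmony, progressive

/i/→[ɯ] /ø/→[o].
Vowels agree with the first vowel, so the harmony is progressive.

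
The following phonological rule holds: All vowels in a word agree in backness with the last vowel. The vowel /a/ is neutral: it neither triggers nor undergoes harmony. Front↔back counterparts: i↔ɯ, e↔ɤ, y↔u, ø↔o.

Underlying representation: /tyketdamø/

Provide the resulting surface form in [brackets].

[tyketdamø]

no segment meets the rule's conditions; no change.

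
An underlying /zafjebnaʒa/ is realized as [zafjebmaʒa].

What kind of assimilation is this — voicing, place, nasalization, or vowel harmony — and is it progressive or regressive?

/n/→[m].
Each target copies a feature from the preceding segment, so the direction is progressive.

place assimilation, progressive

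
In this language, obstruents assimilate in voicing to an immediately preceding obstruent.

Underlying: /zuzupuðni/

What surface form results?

no segment meets the rule's conditions; no change.

[zuzupuðni]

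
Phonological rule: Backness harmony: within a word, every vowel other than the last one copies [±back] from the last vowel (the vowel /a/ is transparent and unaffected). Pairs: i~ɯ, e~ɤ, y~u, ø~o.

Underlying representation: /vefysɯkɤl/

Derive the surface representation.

[vɤfusɯkɤl]

/e/ harmonizes with /ɤ/ ([+back]) → [ɤ]
/y/ harmonizes with /ɤ/ ([+back]) → [u]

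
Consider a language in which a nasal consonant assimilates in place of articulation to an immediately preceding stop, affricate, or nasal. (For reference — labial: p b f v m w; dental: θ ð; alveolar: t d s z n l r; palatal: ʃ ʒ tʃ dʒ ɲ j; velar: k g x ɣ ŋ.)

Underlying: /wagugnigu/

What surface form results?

[wagugŋigu]

/n/ after /g/ (velar) → [ŋ]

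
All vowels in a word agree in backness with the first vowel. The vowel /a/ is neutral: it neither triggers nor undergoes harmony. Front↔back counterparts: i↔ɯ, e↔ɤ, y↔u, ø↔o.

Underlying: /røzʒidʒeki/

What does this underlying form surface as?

no segment meets the rule's conditions; no change.

[røzʒidʒeki]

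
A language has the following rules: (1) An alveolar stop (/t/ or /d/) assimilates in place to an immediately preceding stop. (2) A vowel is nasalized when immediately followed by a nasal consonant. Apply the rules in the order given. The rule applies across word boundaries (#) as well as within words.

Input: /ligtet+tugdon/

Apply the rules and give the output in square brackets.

Rule 1: /t/ after /g/ (velar) → [k]
Rule 1: /d/ after /g/ (velar) → [g]
After rule 1: ligket+tuggon
Rule 2: /o/ before nasal /n/ → [õ]

[ligket+tuggõn]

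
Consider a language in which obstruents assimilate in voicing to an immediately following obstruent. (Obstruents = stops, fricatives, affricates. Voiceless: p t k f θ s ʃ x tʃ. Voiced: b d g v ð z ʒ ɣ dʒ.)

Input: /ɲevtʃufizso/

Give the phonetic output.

[ɲeftʃufisso]

/v/ before /tʃ/ (voiceless) → [f]
/z/ before /s/ (voiceless) → [s]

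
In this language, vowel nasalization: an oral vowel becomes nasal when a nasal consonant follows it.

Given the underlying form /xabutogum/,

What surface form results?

[xabutogũm]

/u/ before nasal /m/ → [ũ]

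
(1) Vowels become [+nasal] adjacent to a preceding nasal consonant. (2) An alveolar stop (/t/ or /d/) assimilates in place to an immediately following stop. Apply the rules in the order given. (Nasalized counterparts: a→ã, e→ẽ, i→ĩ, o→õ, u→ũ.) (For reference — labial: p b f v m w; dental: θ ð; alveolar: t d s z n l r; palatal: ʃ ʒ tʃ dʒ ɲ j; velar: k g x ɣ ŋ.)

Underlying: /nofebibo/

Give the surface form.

[nõfebibo]

Rule 1: /o/ after nasal /n/ → [õ]
After rule 1: nõfebibo
Rule 2: no segment meets the rule's conditions; no change.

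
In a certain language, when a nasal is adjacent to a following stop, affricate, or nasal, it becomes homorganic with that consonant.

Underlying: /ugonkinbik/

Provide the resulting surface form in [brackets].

[ugoŋkimbik]

/n/ before /k/ (velar) → [ŋ]
/n/ before /b/ (labial) → [m]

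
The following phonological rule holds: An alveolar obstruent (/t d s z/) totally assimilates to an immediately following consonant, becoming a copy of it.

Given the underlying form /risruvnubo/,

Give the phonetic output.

/s/ before /r/ → [r] (total assimilation)

[rirruvnubo]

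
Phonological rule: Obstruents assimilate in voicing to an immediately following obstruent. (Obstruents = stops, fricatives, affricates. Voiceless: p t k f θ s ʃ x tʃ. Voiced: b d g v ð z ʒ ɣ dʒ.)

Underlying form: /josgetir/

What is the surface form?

/s/ before /g/ (voiced) → [z]

[jozgetir]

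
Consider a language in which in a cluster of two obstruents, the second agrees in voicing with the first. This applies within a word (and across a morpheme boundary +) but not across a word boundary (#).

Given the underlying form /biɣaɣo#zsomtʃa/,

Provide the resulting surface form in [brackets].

/s/ after /z/ (voiced) → [z]

[biɣaɣo#zzomtʃa]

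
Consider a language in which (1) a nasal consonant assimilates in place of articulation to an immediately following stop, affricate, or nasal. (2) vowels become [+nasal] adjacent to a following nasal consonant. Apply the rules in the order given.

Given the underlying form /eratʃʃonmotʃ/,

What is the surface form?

Rule 1: /n/ before /m/ (labial) → [m]
After rule 1: eratʃʃommotʃ
Rule 2: /o/ before nasal /m/ → [õ]

[eratʃʃõmmotʃ]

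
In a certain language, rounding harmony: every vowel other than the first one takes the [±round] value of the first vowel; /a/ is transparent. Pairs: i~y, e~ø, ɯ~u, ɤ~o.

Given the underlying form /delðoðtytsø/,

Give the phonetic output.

/o/ harmonizes with /e/ ([-round]) → [ɤ]
/y/ harmonizes with /e/ ([-round]) → [i]
/ø/ harmonizes with /e/ ([-round]) → [e]

[delðɤðtitse]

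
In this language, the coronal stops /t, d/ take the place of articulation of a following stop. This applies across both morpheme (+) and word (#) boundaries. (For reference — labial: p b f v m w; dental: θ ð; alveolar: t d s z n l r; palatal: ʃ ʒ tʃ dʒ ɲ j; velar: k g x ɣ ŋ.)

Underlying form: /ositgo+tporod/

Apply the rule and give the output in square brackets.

[osikgo+pporod]

/t/ before /g/ (velar) → [k]
/t/ before /p/ (labial) → [p]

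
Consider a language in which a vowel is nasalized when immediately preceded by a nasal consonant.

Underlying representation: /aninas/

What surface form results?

[anĩnãs]

/i/ after nasal /n/ → [ĩ]
/a/ after nasal /n/ → [ã]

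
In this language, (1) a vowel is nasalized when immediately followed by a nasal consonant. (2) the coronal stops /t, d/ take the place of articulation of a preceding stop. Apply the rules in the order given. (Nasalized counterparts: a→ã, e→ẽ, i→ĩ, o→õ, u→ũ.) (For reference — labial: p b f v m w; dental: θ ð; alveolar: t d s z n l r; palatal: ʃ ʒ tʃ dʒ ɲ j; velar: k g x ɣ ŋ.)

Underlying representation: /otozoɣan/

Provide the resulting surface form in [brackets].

[otozoɣãn]

Rule 1: /a/ before nasal /n/ → [ã]
After rule 1: otozoɣãn
Rule 2: no segment meets the rule's conditions; no change.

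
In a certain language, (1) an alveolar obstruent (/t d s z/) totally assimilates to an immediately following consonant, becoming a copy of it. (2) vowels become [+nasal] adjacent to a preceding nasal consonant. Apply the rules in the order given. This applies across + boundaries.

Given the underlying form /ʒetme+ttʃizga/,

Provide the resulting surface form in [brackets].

[ʒemmẽ+tʃtʃigga]

Rule 1: /t/ before /m/ → [m] (total assimilation)
Rule 1: /t/ before /tʃ/ → [tʃ] (total assimilation)
Rule 1: /z/ before /g/ → [g] (total assimilation)
After rule 1: ʒemme+tʃtʃigga
Rule 2: /e/ after nasal /m/ → [ẽ]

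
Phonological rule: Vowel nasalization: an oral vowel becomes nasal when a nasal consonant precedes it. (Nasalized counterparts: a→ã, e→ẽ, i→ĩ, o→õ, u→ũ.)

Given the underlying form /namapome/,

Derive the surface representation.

/a/ after nasal /n/ → [ã]
/a/ after nasal /m/ → [ã]
/e/ after nasal /m/ → [ẽ]

[nãmãpomẽ]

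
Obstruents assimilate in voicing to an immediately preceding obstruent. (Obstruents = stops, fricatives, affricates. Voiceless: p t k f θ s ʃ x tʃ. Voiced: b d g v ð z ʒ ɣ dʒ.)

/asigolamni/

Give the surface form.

[asigolamni]

no segment meets the rule's conditions; no change.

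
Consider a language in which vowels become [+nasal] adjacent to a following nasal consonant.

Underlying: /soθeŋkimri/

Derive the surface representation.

/e/ before nasal /ŋ/ → [ẽ]
/i/ before nasal /m/ → [ĩ]

[soθẽŋkĩmri]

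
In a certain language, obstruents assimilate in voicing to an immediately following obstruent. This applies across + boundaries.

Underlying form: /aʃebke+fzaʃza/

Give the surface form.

/b/ before /k/ (voiceless) → [p]
/f/ before /z/ (voiced) → [v]
/ʃ/ before /z/ (voiced) → [ʒ]

[aʃepke+vzaʒza]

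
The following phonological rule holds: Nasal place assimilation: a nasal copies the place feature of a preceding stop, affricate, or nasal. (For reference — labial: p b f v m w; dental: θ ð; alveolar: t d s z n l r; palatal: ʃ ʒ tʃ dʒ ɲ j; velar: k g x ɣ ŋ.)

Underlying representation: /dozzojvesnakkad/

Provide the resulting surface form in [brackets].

no segment meets the rule's conditions; no change.

[dozzojvesnakkad]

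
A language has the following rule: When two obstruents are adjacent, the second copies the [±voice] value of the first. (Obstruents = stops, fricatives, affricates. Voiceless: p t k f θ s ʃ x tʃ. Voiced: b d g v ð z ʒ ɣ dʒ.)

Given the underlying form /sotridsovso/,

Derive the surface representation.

[sotridzovzo]

/s/ after /d/ (voiced) → [z]
/s/ after /v/ (voiced) → [z]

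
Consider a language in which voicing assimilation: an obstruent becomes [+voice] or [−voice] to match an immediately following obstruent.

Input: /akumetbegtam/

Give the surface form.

[akumedbektam]

/t/ before /b/ (voiced) → [d]
/g/ before /t/ (voiceless) → [k]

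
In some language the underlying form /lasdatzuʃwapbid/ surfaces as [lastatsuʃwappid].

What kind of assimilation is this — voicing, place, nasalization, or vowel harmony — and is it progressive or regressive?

/d/→[t] /z/→[s] /b/→[p].
Each target copies a feature from the preceding segment, so the direction is progressive.

voicing assimilation, progressive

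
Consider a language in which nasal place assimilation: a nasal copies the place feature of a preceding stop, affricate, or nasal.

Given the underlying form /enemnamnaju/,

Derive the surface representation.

[enemmammaju]

/n/ after /m/ (labial) → [m]
/n/ after /m/ (labial) → [m]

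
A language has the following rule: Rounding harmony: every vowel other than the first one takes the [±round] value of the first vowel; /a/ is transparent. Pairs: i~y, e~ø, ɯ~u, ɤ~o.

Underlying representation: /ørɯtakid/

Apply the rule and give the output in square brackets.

[ørutakyd]

/ɯ/ harmonizes with /ø/ ([+round]) → [u]
/i/ harmonizes with /ø/ ([+round]) → [y]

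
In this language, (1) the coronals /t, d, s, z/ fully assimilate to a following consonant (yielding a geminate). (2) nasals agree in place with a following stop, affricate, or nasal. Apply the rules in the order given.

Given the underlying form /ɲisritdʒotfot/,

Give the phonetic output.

[ɲirridʒdʒoffot]

Rule 1: /s/ before /r/ → [r] (total assimilation)
Rule 1: /t/ before /dʒ/ → [dʒ] (total assimilation)
Rule 1: /t/ before /f/ → [f] (total assimilation)
After rule 1: ɲirridʒdʒoffot
Rule 2: no segment meets the rule's conditions; no change.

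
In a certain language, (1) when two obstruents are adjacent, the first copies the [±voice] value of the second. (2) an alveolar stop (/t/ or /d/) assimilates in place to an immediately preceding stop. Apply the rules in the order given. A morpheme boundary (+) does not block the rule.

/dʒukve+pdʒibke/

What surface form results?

Rule 1: /k/ before /v/ (voiced) → [g]
Rule 1: /p/ before /dʒ/ (voiced) → [b]
Rule 1: /b/ before /k/ (voiceless) → [p]
After rule 1: dʒugve+bdʒipke
Rule 2: no segment meets the rule's conditions; no change.

[dʒugve+bdʒipke]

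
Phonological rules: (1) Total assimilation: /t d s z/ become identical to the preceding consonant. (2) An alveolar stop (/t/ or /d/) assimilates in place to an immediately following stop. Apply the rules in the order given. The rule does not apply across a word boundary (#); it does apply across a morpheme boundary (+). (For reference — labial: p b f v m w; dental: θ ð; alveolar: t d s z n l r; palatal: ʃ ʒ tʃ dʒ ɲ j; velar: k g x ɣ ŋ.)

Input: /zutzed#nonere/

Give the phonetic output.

[zutted#nonere]

Rule 1: /z/ after /t/ → [t] (total assimilation)
After rule 1: zutted#nonere
Rule 2: no segment meets the rule's conditions; no change.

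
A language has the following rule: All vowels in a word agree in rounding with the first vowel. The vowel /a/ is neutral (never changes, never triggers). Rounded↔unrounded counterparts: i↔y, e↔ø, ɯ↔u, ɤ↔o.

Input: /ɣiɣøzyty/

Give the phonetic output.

/ø/ harmonizes with /i/ ([-round]) → [e]
/y/ harmonizes with /i/ ([-round]) → [i]
/y/ harmonizes with /i/ ([-round]) → [i]

[ɣiɣeziti]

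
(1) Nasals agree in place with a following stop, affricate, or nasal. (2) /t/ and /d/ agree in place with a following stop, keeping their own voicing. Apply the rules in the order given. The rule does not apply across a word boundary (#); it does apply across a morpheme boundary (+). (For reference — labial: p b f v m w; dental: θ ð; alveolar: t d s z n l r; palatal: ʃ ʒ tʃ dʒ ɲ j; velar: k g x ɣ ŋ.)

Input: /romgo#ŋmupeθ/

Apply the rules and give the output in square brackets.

[roŋgo#mmupeθ]

Rule 1: /m/ before /g/ (velar) → [ŋ]
Rule 1: /ŋ/ before /m/ (labial) → [m]
After rule 1: roŋgo#mmupeθ
Rule 2: no segment meets the rule's conditions; no change.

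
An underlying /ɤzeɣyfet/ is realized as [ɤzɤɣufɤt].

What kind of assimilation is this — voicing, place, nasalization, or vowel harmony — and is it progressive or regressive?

vowel harmony, progressive

/e/→[ɤ] /y/→[u] /e/→[ɤ].
Vowels agree with the first vowel, so the harmony is progressive.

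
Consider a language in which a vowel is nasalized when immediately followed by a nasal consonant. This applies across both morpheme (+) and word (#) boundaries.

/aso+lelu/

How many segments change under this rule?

0

No segment meets the rule's conditions.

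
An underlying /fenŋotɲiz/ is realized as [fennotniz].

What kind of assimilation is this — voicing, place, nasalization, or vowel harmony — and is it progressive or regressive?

/ŋ/→[n] /ɲ/→[n].
Each target copies a feature from the preceding segment, so the direction is progressive.

place assimilation, progressive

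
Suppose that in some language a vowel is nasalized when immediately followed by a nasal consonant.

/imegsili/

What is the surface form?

[ĩmegsili]

/i/ before nasal /m/ → [ĩ]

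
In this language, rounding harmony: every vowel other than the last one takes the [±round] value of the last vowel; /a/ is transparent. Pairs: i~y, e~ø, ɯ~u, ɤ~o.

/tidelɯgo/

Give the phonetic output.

/i/ harmonizes with /o/ ([+round]) → [y]
/e/ harmonizes with /o/ ([+round]) → [ø]
/ɯ/ harmonizes with /o/ ([+round]) → [u]

[tydølugo]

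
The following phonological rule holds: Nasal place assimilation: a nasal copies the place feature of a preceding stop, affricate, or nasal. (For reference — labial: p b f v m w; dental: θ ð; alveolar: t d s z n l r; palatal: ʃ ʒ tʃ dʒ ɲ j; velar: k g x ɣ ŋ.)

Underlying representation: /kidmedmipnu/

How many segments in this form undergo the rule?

/m/ after /d/ (alveolar) → [n]
/m/ after /d/ (alveolar) → [n]
/n/ after /p/ (labial) → [m]
3 segments change.

3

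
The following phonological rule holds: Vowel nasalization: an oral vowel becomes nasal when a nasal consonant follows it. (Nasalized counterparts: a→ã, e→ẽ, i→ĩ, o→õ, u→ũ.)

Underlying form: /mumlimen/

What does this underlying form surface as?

/u/ before nasal /m/ → [ũ]
/i/ before nasal /m/ → [ĩ]
/e/ before nasal /n/ → [ẽ]

[mũmlĩmẽn]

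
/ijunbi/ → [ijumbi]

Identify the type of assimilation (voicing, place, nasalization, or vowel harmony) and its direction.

place assimilation, regressive

/n/→[m].
Each target copies a feature from the following segment, so the direction is regressive.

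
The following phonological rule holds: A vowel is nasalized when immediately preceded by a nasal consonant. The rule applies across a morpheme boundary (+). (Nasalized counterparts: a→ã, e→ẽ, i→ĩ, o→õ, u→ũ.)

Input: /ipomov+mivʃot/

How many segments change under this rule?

/o/ after nasal /m/ → [õ]
/i/ after nasal /m/ → [ĩ]
2 segments change.

2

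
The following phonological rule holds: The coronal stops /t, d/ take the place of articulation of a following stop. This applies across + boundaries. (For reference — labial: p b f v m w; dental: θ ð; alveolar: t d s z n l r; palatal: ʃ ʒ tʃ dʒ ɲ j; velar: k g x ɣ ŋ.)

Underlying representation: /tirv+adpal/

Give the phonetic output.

[tirv+abpal]

/d/ before /p/ (labial) → [b]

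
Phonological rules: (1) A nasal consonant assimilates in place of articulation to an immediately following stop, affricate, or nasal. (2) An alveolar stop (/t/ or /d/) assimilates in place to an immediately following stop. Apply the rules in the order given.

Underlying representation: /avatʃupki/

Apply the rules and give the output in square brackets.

[avatʃupki]

Rule 1: no segment meets the rule's conditions; no change.
After rule 1: avatʃupki
Rule 2: no segment meets the rule's conditions; no change.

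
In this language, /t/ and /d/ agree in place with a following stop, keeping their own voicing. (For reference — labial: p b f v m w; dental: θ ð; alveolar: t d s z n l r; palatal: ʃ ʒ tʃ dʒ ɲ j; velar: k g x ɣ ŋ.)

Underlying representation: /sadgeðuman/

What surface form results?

[saggeðuman]

/d/ before /g/ (velar) → [g]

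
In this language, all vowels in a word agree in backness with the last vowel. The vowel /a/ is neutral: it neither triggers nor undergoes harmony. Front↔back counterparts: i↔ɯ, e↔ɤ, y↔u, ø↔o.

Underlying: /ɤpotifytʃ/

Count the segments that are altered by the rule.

/ɤ/ harmonizes with /y/ ([-back]) → [e]
/o/ harmonizes with /y/ ([-back]) → [ø]
2 segments change.

2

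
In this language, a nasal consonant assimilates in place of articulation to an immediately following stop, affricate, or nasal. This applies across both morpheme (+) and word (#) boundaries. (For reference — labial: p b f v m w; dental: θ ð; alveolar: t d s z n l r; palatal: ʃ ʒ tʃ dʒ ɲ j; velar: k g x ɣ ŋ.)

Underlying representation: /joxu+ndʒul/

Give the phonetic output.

/n/ before /dʒ/ (palatal) → [ɲ]

[joxu+ɲdʒul]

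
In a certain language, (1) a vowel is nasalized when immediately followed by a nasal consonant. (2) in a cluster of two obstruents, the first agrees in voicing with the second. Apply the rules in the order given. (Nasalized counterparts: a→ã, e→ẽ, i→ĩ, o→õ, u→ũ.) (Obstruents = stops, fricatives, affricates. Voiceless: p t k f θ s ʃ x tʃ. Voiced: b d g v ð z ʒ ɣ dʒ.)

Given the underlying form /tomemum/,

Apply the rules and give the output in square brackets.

[tõmẽmũm]

Rule 1: /o/ before nasal /m/ → [õ]
Rule 1: /e/ before nasal /m/ → [ẽ]
Rule 1: /u/ before nasal /m/ → [ũ]
After rule 1: tõmẽmũm
Rule 2: no segment meets the rule's conditions; no change.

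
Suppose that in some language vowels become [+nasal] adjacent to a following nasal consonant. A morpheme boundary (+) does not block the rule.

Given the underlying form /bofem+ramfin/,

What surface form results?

[bofẽm+rãmfĩn]

/e/ before nasal /m/ → [ẽ]
/a/ before nasal /m/ → [ã]
/i/ before nasal /n/ → [ĩ]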